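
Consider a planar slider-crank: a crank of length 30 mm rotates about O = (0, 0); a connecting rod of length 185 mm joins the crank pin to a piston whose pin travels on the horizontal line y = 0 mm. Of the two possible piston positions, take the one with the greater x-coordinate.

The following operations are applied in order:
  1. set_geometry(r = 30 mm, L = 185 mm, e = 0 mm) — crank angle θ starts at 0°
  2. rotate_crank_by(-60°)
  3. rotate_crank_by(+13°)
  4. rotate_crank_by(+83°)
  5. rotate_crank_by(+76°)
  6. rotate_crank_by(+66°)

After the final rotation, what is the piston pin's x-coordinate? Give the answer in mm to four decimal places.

set_geometry: r = 30 mm, L = 185 mm, e = 0 mm; θ ← 0°
rotate_crank_by(-60°): θ ← 0° -60° = -60°
rotate_crank_by(+13°): θ ← -60° +13° = -47°
rotate_crank_by(+83°): θ ← -47° +83° = 36°
rotate_crank_by(+76°): θ ← 36° +76° = 112°
rotate_crank_by(+66°): θ ← 112° +66° = 178°
crank pin P = (r cos θ, r sin θ) = (-29.981725, 1.046985)
h = r sin θ − e = 1.046985 − 0 = 1.046985
x = r cos θ + √(L² − h²) = -29.981725 + √(34225.0 − 1.0962) = -29.981725 + 184.997037 = 155.015313

155.0153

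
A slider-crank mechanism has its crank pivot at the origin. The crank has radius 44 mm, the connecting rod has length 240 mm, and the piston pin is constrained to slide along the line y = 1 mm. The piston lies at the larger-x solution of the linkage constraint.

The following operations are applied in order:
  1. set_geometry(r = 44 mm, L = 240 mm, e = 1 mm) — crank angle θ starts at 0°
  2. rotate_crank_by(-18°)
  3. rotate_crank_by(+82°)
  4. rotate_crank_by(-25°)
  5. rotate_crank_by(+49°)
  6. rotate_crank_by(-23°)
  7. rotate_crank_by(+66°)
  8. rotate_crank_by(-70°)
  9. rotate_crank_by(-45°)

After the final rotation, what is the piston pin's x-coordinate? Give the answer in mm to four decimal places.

282.0374

set_geometry: r = 44 mm, L = 240 mm, e = 1 mm; θ ← 0°
rotate_crank_by(-18°): θ ← 0° -18° = -18°
rotate_crank_by(+82°): θ ← -18° +82° = 64°
rotate_crank_by(-25°): θ ← 64° -25° = 39°
rotate_crank_by(+49°): θ ← 39° +49° = 88°
rotate_crank_by(-23°): θ ← 88° -23° = 65°
rotate_crank_by(+66°): θ ← 65° +66° = 131°
rotate_crank_by(-70°): θ ← 131° -70° = 61°
rotate_crank_by(-45°): θ ← 61° -45° = 16°
crank pin P = (r cos θ, r sin θ) = (42.295515, 12.128044)
h = r sin θ − e = 12.128044 − 1 = 11.128044
x = r cos θ + √(L² − h²) = 42.295515 + √(57600.0 − 123.8334) = 42.295515 + 239.741875 = 282.037390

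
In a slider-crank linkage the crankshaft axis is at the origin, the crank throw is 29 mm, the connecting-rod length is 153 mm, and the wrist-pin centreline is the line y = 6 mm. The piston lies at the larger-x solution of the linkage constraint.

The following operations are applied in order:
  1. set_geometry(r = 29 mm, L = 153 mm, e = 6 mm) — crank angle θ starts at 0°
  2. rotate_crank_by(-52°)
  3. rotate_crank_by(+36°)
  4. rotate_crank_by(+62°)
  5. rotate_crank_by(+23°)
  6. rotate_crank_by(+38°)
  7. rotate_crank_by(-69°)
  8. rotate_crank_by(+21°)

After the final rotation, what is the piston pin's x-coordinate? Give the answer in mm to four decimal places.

set_geometry: r = 29 mm, L = 153 mm, e = 6 mm; θ ← 0°
rotate_crank_by(-52°): θ ← 0° -52° = -52°
rotate_crank_by(+36°): θ ← -52° +36° = -16°
rotate_crank_by(+62°): θ ← -16° +62° = 46°
rotate_crank_by(+23°): θ ← 46° +23° = 69°
rotate_crank_by(+38°): θ ← 69° +38° = 107°
rotate_crank_by(-69°): θ ← 107° -69° = 38°
rotate_crank_by(+21°): θ ← 38° +21° = 59°
crank pin P = (r cos θ, r sin θ) = (14.936104, 24.857852)
h = r sin θ − e = 24.857852 − 6 = 18.857852
x = r cos θ + √(L² − h²) = 14.936104 + √(23409.0 − 355.6186) = 14.936104 + 151.833400 = 166.769504

166.7695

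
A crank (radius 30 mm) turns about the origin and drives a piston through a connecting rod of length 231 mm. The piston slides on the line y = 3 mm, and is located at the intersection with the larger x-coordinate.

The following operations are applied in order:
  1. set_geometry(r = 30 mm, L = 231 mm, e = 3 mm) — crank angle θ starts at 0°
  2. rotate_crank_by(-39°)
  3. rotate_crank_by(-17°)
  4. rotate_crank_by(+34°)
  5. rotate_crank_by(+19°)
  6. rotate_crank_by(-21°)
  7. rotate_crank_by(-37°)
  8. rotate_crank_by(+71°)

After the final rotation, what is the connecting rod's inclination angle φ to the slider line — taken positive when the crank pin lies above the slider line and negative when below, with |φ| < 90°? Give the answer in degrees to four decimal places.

set_geometry: r = 30 mm, L = 231 mm, e = 3 mm; θ ← 0°
rotate_crank_by(-39°): θ ← 0° -39° = -39°
rotate_crank_by(-17°): θ ← -39° -17° = -56°
rotate_crank_by(+34°): θ ← -56° +34° = -22°
rotate_crank_by(+19°): θ ← -22° +19° = -3°
rotate_crank_by(-21°): θ ← -3° -21° = -24°
rotate_crank_by(-37°): θ ← -24° -37° = -61°
rotate_crank_by(+71°): θ ← -61° +71° = 10°
crank pin P = (r cos θ, r sin θ) = (29.544233, 5.209445)
h = r sin θ − e = 5.209445 − 3 = 2.209445
sin φ = h / L = 2.209445 / 231 = 0.00956470
φ = arcsin(0.00956470) = 0.548025°

0.5480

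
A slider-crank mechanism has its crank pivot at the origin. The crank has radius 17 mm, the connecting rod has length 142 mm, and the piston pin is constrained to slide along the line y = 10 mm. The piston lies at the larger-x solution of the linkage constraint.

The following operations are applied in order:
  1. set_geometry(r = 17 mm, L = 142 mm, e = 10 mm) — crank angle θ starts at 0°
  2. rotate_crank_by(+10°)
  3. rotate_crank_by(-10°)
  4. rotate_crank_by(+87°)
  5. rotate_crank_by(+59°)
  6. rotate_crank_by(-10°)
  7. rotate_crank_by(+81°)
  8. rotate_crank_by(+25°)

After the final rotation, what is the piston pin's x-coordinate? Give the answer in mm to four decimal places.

set_geometry: r = 17 mm, L = 142 mm, e = 10 mm; θ ← 0°
rotate_crank_by(+10°): θ ← 0° +10° = 10°
rotate_crank_by(-10°): θ ← 10° -10° = 0°
rotate_crank_by(+87°): θ ← 0° +87° = 87°
rotate_crank_by(+59°): θ ← 87° +59° = 146°
rotate_crank_by(-10°): θ ← 146° -10° = 136°
rotate_crank_by(+81°): θ ← 136° +81° = 217°
rotate_crank_by(+25°): θ ← 217° +25° = 242°
crank pin P = (r cos θ, r sin θ) = (-7.981017, -15.010109)
h = r sin θ − e = -15.010109 − 10 = -25.010109
x = r cos θ + √(L² − h²) = -7.981017 + √(20164.0 − 625.5056) = -7.981017 + 139.780165 = 131.799148

131.7991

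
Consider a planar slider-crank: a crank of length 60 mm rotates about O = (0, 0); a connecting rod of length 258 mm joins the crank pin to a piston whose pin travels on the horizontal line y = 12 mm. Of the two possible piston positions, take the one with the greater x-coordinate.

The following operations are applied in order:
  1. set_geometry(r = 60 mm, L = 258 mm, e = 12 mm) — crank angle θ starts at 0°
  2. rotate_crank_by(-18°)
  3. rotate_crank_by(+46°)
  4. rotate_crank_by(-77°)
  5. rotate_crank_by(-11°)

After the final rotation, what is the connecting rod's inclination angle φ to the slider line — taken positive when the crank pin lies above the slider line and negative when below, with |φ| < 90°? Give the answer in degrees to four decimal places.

set_geometry: r = 60 mm, L = 258 mm, e = 12 mm; θ ← 0°
rotate_crank_by(-18°): θ ← 0° -18° = -18°
rotate_crank_by(+46°): θ ← -18° +46° = 28°
rotate_crank_by(-77°): θ ← 28° -77° = -49°
rotate_crank_by(-11°): θ ← -49° -11° = -60°
crank pin P = (r cos θ, r sin θ) = (30.000000, -51.961524)
h = r sin θ − e = -51.961524 − 12 = -63.961524
sin φ = h / L = -63.961524 / 258 = -0.24791288
φ = arcsin(-0.24791288) = -14.354042°

-14.3540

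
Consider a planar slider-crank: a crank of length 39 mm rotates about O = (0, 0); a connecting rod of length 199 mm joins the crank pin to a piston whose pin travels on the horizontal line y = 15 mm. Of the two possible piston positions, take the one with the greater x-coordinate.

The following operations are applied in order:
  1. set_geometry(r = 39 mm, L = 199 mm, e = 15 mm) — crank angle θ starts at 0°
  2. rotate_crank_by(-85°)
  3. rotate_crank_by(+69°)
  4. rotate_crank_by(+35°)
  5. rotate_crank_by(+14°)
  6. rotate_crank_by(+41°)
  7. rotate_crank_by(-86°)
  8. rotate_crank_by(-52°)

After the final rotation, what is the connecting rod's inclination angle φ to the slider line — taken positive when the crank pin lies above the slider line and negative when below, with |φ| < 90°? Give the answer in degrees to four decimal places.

-14.5676

set_geometry: r = 39 mm, L = 199 mm, e = 15 mm; θ ← 0°
rotate_crank_by(-85°): θ ← 0° -85° = -85°
rotate_crank_by(+69°): θ ← -85° +69° = -16°
rotate_crank_by(+35°): θ ← -16° +35° = 19°
rotate_crank_by(+14°): θ ← 19° +14° = 33°
rotate_crank_by(+41°): θ ← 33° +41° = 74°
rotate_crank_by(-86°): θ ← 74° -86° = -12°
rotate_crank_by(-52°): θ ← -12° -52° = -64°
crank pin P = (r cos θ, r sin θ) = (17.096475, -35.052968)
h = r sin θ − e = -35.052968 − 15 = -50.052968
sin φ = h / L = -50.052968 / 199 = -0.25152245
φ = arcsin(-0.25152245) = -14.567621°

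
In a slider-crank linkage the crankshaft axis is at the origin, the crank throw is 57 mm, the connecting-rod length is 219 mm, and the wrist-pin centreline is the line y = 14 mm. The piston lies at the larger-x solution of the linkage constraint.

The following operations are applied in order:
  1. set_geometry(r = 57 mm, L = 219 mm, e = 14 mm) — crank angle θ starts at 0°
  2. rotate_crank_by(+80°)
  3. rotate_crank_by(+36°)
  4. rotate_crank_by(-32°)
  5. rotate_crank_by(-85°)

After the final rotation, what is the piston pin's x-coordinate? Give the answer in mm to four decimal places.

275.4774

set_geometry: r = 57 mm, L = 219 mm, e = 14 mm; θ ← 0°
rotate_crank_by(+80°): θ ← 0° +80° = 80°
rotate_crank_by(+36°): θ ← 80° +36° = 116°
rotate_crank_by(-32°): θ ← 116° -32° = 84°
rotate_crank_by(-85°): θ ← 84° -85° = -1°
crank pin P = (r cos θ, r sin θ) = (56.991319, -0.994787)
h = r sin θ − e = -0.994787 − 14 = -14.994787
x = r cos θ + √(L² − h²) = 56.991319 + √(47961.0 − 224.8436) = 56.991319 + 218.486055 = 275.477374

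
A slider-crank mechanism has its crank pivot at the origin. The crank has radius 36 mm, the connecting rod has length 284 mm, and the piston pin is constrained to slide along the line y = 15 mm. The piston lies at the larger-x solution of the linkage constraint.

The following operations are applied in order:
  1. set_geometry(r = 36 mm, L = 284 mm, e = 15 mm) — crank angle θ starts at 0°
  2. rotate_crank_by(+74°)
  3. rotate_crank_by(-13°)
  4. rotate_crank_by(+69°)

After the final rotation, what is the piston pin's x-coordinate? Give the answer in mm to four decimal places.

260.5810

set_geometry: r = 36 mm, L = 284 mm, e = 15 mm; θ ← 0°
rotate_crank_by(+74°): θ ← 0° +74° = 74°
rotate_crank_by(-13°): θ ← 74° -13° = 61°
rotate_crank_by(+69°): θ ← 61° +69° = 130°
crank pin P = (r cos θ, r sin θ) = (-23.140354, 27.577600)
h = r sin θ − e = 27.577600 − 15 = 12.577600
x = r cos θ + √(L² − h²) = -23.140354 + √(80656.0 − 158.1960) = -23.140354 + 283.721349 = 260.580995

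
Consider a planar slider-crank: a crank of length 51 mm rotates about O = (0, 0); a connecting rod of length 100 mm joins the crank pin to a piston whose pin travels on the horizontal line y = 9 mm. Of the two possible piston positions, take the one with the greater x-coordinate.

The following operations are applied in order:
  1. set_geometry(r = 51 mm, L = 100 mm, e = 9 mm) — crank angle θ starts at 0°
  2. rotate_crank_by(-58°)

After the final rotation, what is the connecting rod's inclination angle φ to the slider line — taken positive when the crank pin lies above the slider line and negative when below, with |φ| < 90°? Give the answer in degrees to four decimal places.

-31.5004

set_geometry: r = 51 mm, L = 100 mm, e = 9 mm; θ ← 0°
rotate_crank_by(-58°): θ ← 0° -58° = -58°
crank pin P = (r cos θ, r sin θ) = (27.025882, -43.250453)
h = r sin θ − e = -43.250453 − 9 = -52.250453
sin φ = h / L = -52.250453 / 100 = -0.52250453
φ = arcsin(-0.52250453) = -31.500401°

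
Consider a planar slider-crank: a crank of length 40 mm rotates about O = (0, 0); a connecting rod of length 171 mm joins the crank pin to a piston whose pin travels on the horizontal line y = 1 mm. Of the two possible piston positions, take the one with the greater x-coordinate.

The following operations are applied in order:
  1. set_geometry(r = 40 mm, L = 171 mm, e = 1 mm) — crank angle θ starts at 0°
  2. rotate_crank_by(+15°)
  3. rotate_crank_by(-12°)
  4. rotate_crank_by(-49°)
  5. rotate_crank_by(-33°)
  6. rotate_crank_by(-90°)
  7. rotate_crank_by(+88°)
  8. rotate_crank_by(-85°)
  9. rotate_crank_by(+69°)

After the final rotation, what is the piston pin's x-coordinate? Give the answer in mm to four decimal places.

set_geometry: r = 40 mm, L = 171 mm, e = 1 mm; θ ← 0°
rotate_crank_by(+15°): θ ← 0° +15° = 15°
rotate_crank_by(-12°): θ ← 15° -12° = 3°
rotate_crank_by(-49°): θ ← 3° -49° = -46°
rotate_crank_by(-33°): θ ← -46° -33° = -79°
rotate_crank_by(-90°): θ ← -79° -90° = -169°
rotate_crank_by(+88°): θ ← -169° +88° = -81°
rotate_crank_by(-85°): θ ← -81° -85° = -166°
rotate_crank_by(+69°): θ ← -166° +69° = -97°
crank pin P = (r cos θ, r sin θ) = (-4.874774, -39.701846)
h = r sin θ − e = -39.701846 − 1 = -40.701846
x = r cos θ + √(L² − h²) = -4.874774 + √(29241.0 − 1656.6403) = -4.874774 + 166.085399 = 161.210625

161.2106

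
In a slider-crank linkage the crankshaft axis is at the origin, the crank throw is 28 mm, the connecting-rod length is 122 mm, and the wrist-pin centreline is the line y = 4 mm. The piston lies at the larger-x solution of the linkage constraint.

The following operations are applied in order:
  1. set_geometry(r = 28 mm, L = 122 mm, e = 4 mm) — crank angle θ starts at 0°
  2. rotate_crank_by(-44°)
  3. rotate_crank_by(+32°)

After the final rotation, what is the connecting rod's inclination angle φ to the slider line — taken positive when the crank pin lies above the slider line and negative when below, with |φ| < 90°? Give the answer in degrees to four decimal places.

-4.6176

set_geometry: r = 28 mm, L = 122 mm, e = 4 mm; θ ← 0°
rotate_crank_by(-44°): θ ← 0° -44° = -44°
rotate_crank_by(+32°): θ ← -44° +32° = -12°
crank pin P = (r cos θ, r sin θ) = (27.388133, -5.821527)
h = r sin θ − e = -5.821527 − 4 = -9.821527
sin φ = h / L = -9.821527 / 122 = -0.08050432
φ = arcsin(-0.08050432) = -4.617555°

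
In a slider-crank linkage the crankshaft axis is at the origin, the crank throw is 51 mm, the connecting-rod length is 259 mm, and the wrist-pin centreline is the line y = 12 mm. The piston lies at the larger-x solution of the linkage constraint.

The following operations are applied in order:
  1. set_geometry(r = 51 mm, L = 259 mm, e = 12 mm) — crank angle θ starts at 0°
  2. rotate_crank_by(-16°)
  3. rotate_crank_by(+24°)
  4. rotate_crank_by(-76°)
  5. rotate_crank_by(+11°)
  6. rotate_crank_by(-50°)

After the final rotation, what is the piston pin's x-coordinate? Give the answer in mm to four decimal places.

236.8584

set_geometry: r = 51 mm, L = 259 mm, e = 12 mm; θ ← 0°
rotate_crank_by(-16°): θ ← 0° -16° = -16°
rotate_crank_by(+24°): θ ← -16° +24° = 8°
rotate_crank_by(-76°): θ ← 8° -76° = -68°
rotate_crank_by(+11°): θ ← -68° +11° = -57°
rotate_crank_by(-50°): θ ← -57° -50° = -107°
crank pin P = (r cos θ, r sin θ) = (-14.910957, -48.771543)
h = r sin θ − e = -48.771543 − 12 = -60.771543
x = r cos θ + √(L² − h²) = -14.910957 + √(67081.0 − 3693.1804) = -14.910957 + 251.769378 = 236.858421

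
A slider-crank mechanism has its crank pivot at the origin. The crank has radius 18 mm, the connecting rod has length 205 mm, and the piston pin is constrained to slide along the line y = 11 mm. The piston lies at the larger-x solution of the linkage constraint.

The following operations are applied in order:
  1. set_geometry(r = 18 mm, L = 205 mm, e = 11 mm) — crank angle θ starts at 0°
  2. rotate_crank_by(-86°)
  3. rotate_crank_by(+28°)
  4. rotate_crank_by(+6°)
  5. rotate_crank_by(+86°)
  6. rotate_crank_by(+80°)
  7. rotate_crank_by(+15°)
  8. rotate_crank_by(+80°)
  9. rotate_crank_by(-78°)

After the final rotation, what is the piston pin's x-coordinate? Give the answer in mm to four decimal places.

193.1746

set_geometry: r = 18 mm, L = 205 mm, e = 11 mm; θ ← 0°
rotate_crank_by(-86°): θ ← 0° -86° = -86°
rotate_crank_by(+28°): θ ← -86° +28° = -58°
rotate_crank_by(+6°): θ ← -58° +6° = -52°
rotate_crank_by(+86°): θ ← -52° +86° = 34°
rotate_crank_by(+80°): θ ← 34° +80° = 114°
rotate_crank_by(+15°): θ ← 114° +15° = 129°
rotate_crank_by(+80°): θ ← 129° +80° = 209°
rotate_crank_by(-78°): θ ← 209° -78° = 131°
crank pin P = (r cos θ, r sin θ) = (-11.809063, 13.584772)
h = r sin θ − e = 13.584772 − 11 = 2.584772
x = r cos θ + √(L² − h²) = -11.809063 + √(42025.0 − 6.6810) = -11.809063 + 204.983704 = 193.174642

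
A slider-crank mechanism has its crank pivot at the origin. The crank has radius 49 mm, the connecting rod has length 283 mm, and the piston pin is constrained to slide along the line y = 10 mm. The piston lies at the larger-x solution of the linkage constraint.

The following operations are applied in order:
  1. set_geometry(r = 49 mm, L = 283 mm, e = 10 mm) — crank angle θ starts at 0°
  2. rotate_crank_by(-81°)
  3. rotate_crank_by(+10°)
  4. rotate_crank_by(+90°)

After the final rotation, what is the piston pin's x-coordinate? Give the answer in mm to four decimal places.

set_geometry: r = 49 mm, L = 283 mm, e = 10 mm; θ ← 0°
rotate_crank_by(-81°): θ ← 0° -81° = -81°
rotate_crank_by(+10°): θ ← -81° +10° = -71°
rotate_crank_by(+90°): θ ← -71° +90° = 19°
crank pin P = (r cos θ, r sin θ) = (46.330410, 15.952840)
h = r sin θ − e = 15.952840 − 10 = 5.952840
x = r cos θ + √(L² − h²) = 46.330410 + √(80089.0 − 35.4363) = 46.330410 + 282.937385 = 329.267795

329.2678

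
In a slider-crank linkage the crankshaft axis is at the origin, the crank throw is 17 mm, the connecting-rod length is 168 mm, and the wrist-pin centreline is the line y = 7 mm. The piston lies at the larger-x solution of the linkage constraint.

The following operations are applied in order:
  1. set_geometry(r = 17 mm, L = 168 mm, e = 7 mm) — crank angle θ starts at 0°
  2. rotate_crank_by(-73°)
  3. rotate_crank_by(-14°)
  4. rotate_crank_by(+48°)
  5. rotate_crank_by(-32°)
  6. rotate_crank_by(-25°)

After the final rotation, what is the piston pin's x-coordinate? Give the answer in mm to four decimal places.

164.5133

set_geometry: r = 17 mm, L = 168 mm, e = 7 mm; θ ← 0°
rotate_crank_by(-73°): θ ← 0° -73° = -73°
rotate_crank_by(-14°): θ ← -73° -14° = -87°
rotate_crank_by(+48°): θ ← -87° +48° = -39°
rotate_crank_by(-32°): θ ← -39° -32° = -71°
rotate_crank_by(-25°): θ ← -71° -25° = -96°
crank pin P = (r cos θ, r sin θ) = (-1.776984, -16.906872)
h = r sin θ − e = -16.906872 − 7 = -23.906872
x = r cos θ + √(L² − h²) = -1.776984 + √(28224.0 − 571.5385) = -1.776984 + 166.290293 = 164.513309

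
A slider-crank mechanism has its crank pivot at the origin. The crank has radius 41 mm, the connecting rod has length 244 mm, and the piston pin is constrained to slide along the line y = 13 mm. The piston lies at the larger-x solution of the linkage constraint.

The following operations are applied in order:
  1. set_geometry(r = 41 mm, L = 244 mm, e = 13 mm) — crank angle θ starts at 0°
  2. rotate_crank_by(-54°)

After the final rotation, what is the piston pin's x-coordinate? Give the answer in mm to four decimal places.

set_geometry: r = 41 mm, L = 244 mm, e = 13 mm; θ ← 0°
rotate_crank_by(-54°): θ ← 0° -54° = -54°
crank pin P = (r cos θ, r sin θ) = (24.099195, -33.169697)
h = r sin θ − e = -33.169697 − 13 = -46.169697
x = r cos θ + √(L² − h²) = 24.099195 + √(59536.0 − 2131.6409) = 24.099195 + 239.592068 = 263.691263

263.6913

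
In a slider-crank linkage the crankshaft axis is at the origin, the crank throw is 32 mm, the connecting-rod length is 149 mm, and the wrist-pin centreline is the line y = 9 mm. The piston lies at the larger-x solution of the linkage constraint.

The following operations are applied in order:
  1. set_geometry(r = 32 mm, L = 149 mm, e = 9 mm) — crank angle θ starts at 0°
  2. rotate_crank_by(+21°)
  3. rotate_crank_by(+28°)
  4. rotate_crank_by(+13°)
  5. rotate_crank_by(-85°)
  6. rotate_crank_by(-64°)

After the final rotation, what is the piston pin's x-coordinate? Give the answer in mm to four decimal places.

set_geometry: r = 32 mm, L = 149 mm, e = 9 mm; θ ← 0°
rotate_crank_by(+21°): θ ← 0° +21° = 21°
rotate_crank_by(+28°): θ ← 21° +28° = 49°
rotate_crank_by(+13°): θ ← 49° +13° = 62°
rotate_crank_by(-85°): θ ← 62° -85° = -23°
rotate_crank_by(-64°): θ ← -23° -64° = -87°
crank pin P = (r cos θ, r sin θ) = (1.674751, -31.956145)
h = r sin θ − e = -31.956145 − 9 = -40.956145
x = r cos θ + √(L² − h²) = 1.674751 + √(22201.0 − 1677.4058) = 1.674751 + 143.260581 = 144.935332

144.9353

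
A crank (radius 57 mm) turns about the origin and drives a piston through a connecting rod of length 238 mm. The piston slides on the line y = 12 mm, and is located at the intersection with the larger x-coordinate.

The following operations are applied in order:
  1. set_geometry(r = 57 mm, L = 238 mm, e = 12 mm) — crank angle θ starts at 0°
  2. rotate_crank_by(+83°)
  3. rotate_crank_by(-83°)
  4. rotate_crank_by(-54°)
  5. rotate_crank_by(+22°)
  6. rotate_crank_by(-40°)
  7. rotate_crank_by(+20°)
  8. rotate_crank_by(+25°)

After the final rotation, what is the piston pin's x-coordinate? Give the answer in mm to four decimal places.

set_geometry: r = 57 mm, L = 238 mm, e = 12 mm; θ ← 0°
rotate_crank_by(+83°): θ ← 0° +83° = 83°
rotate_crank_by(-83°): θ ← 83° -83° = 0°
rotate_crank_by(-54°): θ ← 0° -54° = -54°
rotate_crank_by(+22°): θ ← -54° +22° = -32°
rotate_crank_by(-40°): θ ← -32° -40° = -72°
rotate_crank_by(+20°): θ ← -72° +20° = -52°
rotate_crank_by(+25°): θ ← -52° +25° = -27°
crank pin P = (r cos θ, r sin θ) = (50.787372, -25.877458)
h = r sin θ − e = -25.877458 − 12 = -37.877458
x = r cos θ + √(L² − h²) = 50.787372 + √(56644.0 − 1434.7019) = 50.787372 + 234.966589 = 285.753961

285.7540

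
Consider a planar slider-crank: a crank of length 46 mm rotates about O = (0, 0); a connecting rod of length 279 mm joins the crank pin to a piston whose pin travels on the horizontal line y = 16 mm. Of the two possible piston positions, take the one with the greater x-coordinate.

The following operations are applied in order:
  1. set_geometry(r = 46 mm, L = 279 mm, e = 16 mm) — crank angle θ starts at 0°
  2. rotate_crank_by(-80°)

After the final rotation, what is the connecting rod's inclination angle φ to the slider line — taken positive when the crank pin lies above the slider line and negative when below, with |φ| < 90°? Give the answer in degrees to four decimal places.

-12.6924

set_geometry: r = 46 mm, L = 279 mm, e = 16 mm; θ ← 0°
rotate_crank_by(-80°): θ ← 0° -80° = -80°
crank pin P = (r cos θ, r sin θ) = (7.987816, -45.301157)
h = r sin θ − e = -45.301157 − 16 = -61.301157
sin φ = h / L = -61.301157 / 279 = -0.21971741
φ = arcsin(-0.21971741) = -12.692436°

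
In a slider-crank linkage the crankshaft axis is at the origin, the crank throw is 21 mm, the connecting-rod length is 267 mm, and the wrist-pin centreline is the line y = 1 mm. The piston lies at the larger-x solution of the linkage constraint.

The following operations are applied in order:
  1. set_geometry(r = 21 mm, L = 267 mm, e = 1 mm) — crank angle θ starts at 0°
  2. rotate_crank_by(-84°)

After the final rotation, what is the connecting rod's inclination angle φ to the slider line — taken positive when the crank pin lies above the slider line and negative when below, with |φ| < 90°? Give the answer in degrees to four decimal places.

set_geometry: r = 21 mm, L = 267 mm, e = 1 mm; θ ← 0°
rotate_crank_by(-84°): θ ← 0° -84° = -84°
crank pin P = (r cos θ, r sin θ) = (2.195098, -20.884960)
h = r sin θ − e = -20.884960 − 1 = -21.884960
sin φ = h / L = -21.884960 / 267 = -0.08196614
φ = arcsin(-0.08196614) = -4.701589°

-4.7016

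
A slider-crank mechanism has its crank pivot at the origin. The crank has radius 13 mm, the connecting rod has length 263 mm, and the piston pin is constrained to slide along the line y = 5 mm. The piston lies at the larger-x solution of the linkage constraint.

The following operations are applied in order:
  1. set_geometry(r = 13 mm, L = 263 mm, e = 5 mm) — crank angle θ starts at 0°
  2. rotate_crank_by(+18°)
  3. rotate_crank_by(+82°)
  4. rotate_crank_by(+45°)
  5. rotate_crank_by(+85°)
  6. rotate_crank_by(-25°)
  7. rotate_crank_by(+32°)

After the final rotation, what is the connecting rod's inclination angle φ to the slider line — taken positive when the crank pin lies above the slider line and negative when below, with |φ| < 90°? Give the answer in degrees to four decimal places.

set_geometry: r = 13 mm, L = 263 mm, e = 5 mm; θ ← 0°
rotate_crank_by(+18°): θ ← 0° +18° = 18°
rotate_crank_by(+82°): θ ← 18° +82° = 100°
rotate_crank_by(+45°): θ ← 100° +45° = 145°
rotate_crank_by(+85°): θ ← 145° +85° = 230°
rotate_crank_by(-25°): θ ← 230° -25° = 205°
rotate_crank_by(+32°): θ ← 205° +32° = 237°
crank pin P = (r cos θ, r sin θ) = (-7.080307, -10.902717)
h = r sin θ − e = -10.902717 − 5 = -15.902717
sin φ = h / L = -15.902717 / 263 = -0.06046661
φ = arcsin(-0.06046661) = -3.466596°

-3.4666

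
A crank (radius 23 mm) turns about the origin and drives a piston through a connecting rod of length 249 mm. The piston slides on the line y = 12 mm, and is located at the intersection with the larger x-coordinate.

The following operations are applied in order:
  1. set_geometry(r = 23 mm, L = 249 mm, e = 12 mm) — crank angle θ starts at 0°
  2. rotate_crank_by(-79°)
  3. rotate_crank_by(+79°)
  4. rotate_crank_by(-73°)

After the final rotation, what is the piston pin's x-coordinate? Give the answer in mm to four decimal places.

set_geometry: r = 23 mm, L = 249 mm, e = 12 mm; θ ← 0°
rotate_crank_by(-79°): θ ← 0° -79° = -79°
rotate_crank_by(+79°): θ ← -79° +79° = 0°
rotate_crank_by(-73°): θ ← 0° -73° = -73°
crank pin P = (r cos θ, r sin θ) = (6.724549, -21.995009)
h = r sin θ − e = -21.995009 − 12 = -33.995009
x = r cos θ + √(L² − h²) = 6.724549 + √(62001.0 − 1155.6607) = 6.724549 + 246.668481 = 253.393030

253.3930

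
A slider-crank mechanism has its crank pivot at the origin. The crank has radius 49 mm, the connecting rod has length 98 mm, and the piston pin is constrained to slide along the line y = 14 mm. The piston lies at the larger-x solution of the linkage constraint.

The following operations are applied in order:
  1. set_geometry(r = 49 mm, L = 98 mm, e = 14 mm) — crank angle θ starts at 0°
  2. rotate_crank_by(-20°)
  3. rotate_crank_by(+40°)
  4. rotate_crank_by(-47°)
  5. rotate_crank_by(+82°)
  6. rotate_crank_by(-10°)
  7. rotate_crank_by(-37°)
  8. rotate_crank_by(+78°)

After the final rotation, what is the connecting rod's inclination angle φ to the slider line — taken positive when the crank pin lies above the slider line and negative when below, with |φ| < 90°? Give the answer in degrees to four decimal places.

set_geometry: r = 49 mm, L = 98 mm, e = 14 mm; θ ← 0°
rotate_crank_by(-20°): θ ← 0° -20° = -20°
rotate_crank_by(+40°): θ ← -20° +40° = 20°
rotate_crank_by(-47°): θ ← 20° -47° = -27°
rotate_crank_by(+82°): θ ← -27° +82° = 55°
rotate_crank_by(-10°): θ ← 55° -10° = 45°
rotate_crank_by(-37°): θ ← 45° -37° = 8°
rotate_crank_by(+78°): θ ← 8° +78° = 86°
crank pin P = (r cos θ, r sin θ) = (3.418067, 48.880638)
h = r sin θ − e = 48.880638 − 14 = 34.880638
sin φ = h / L = 34.880638 / 98 = 0.35592488
φ = arcsin(0.35592488) = 20.850139°

20.8501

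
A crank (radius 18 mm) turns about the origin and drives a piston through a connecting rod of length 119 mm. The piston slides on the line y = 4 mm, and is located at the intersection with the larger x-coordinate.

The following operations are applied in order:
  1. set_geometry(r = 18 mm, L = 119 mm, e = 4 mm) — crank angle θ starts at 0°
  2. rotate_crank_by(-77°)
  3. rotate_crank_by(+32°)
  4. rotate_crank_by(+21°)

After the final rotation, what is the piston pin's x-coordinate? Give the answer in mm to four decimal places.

134.9041

set_geometry: r = 18 mm, L = 119 mm, e = 4 mm; θ ← 0°
rotate_crank_by(-77°): θ ← 0° -77° = -77°
rotate_crank_by(+32°): θ ← -77° +32° = -45°
rotate_crank_by(+21°): θ ← -45° +21° = -24°
crank pin P = (r cos θ, r sin θ) = (16.443818, -7.321260)
h = r sin θ − e = -7.321260 − 4 = -11.321260
x = r cos θ + √(L² − h²) = 16.443818 + √(14161.0 − 128.1709) = 16.443818 + 118.460243 = 134.904061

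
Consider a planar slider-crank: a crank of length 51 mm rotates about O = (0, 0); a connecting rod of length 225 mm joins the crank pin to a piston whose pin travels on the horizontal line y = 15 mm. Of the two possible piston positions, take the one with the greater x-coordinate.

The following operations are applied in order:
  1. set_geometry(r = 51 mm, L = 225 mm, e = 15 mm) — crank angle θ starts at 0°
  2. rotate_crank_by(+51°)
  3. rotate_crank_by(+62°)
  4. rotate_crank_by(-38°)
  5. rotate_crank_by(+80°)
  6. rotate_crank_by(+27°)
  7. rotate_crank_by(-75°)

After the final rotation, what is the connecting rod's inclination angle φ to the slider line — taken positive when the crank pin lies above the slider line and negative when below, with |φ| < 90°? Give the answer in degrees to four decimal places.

8.6325

set_geometry: r = 51 mm, L = 225 mm, e = 15 mm; θ ← 0°
rotate_crank_by(+51°): θ ← 0° +51° = 51°
rotate_crank_by(+62°): θ ← 51° +62° = 113°
rotate_crank_by(-38°): θ ← 113° -38° = 75°
rotate_crank_by(+80°): θ ← 75° +80° = 155°
rotate_crank_by(+27°): θ ← 155° +27° = 182°
rotate_crank_by(-75°): θ ← 182° -75° = 107°
crank pin P = (r cos θ, r sin θ) = (-14.910957, 48.771543)
h = r sin θ − e = 48.771543 − 15 = 33.771543
sin φ = h / L = 33.771543 / 225 = 0.15009574
φ = arcsin(0.15009574) = 8.632475°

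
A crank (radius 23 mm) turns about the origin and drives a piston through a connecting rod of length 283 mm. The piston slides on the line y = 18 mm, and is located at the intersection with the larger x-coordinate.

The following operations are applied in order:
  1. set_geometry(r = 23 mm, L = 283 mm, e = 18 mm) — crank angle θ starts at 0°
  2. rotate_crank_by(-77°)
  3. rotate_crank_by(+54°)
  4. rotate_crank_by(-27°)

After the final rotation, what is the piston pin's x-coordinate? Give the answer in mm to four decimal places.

295.5336

set_geometry: r = 23 mm, L = 283 mm, e = 18 mm; θ ← 0°
rotate_crank_by(-77°): θ ← 0° -77° = -77°
rotate_crank_by(+54°): θ ← -77° +54° = -23°
rotate_crank_by(-27°): θ ← -23° -27° = -50°
crank pin P = (r cos θ, r sin θ) = (14.784115, -17.619022)
h = r sin θ − e = -17.619022 − 18 = -35.619022
x = r cos θ + √(L² − h²) = 14.784115 + √(80089.0 − 1268.7147) = 14.784115 + 280.749506 = 295.533621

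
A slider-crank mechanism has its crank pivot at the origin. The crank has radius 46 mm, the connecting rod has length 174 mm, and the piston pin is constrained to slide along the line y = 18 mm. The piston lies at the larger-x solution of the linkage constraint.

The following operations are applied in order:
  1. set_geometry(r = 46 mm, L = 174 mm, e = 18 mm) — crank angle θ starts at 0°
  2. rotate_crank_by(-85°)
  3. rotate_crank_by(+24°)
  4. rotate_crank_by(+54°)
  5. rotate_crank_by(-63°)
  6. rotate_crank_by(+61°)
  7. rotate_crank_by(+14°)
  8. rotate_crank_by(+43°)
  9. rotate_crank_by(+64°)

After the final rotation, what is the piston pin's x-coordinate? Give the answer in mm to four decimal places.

155.0131

set_geometry: r = 46 mm, L = 174 mm, e = 18 mm; θ ← 0°
rotate_crank_by(-85°): θ ← 0° -85° = -85°
rotate_crank_by(+24°): θ ← -85° +24° = -61°
rotate_crank_by(+54°): θ ← -61° +54° = -7°
rotate_crank_by(-63°): θ ← -7° -63° = -70°
rotate_crank_by(+61°): θ ← -70° +61° = -9°
rotate_crank_by(+14°): θ ← -9° +14° = 5°
rotate_crank_by(+43°): θ ← 5° +43° = 48°
rotate_crank_by(+64°): θ ← 48° +64° = 112°
crank pin P = (r cos θ, r sin θ) = (-17.231903, 42.650457)
h = r sin θ − e = 42.650457 − 18 = 24.650457
x = r cos θ + √(L² − h²) = -17.231903 + √(30276.0 − 607.6450) = -17.231903 + 172.245043 = 155.013140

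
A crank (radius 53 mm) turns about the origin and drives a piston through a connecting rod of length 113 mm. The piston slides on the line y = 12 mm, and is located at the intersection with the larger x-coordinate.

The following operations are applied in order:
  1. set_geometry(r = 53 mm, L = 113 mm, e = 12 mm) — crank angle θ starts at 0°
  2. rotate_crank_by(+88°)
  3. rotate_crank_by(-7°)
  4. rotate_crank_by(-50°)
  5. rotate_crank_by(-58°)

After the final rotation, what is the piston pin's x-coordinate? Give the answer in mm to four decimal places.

set_geometry: r = 53 mm, L = 113 mm, e = 12 mm; θ ← 0°
rotate_crank_by(+88°): θ ← 0° +88° = 88°
rotate_crank_by(-7°): θ ← 88° -7° = 81°
rotate_crank_by(-50°): θ ← 81° -50° = 31°
rotate_crank_by(-58°): θ ← 31° -58° = -27°
crank pin P = (r cos θ, r sin θ) = (47.223346, -24.061496)
h = r sin θ − e = -24.061496 − 12 = -36.061496
x = r cos θ + √(L² − h²) = 47.223346 + √(12769.0 − 1300.4315) = 47.223346 + 107.091402 = 154.314748

154.3147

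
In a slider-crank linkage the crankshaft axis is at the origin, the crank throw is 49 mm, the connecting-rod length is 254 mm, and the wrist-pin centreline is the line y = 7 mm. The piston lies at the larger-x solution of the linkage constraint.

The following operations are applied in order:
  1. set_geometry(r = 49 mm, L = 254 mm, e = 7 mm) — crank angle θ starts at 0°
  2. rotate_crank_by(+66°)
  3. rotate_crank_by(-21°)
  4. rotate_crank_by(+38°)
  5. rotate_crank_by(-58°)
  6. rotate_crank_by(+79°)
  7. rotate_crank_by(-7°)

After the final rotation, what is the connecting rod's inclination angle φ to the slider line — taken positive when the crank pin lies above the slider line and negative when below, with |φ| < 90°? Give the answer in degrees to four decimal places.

9.4343

set_geometry: r = 49 mm, L = 254 mm, e = 7 mm; θ ← 0°
rotate_crank_by(+66°): θ ← 0° +66° = 66°
rotate_crank_by(-21°): θ ← 66° -21° = 45°
rotate_crank_by(+38°): θ ← 45° +38° = 83°
rotate_crank_by(-58°): θ ← 83° -58° = 25°
rotate_crank_by(+79°): θ ← 25° +79° = 104°
rotate_crank_by(-7°): θ ← 104° -7° = 97°
crank pin P = (r cos θ, r sin θ) = (-5.971598, 48.634761)
h = r sin θ − e = 48.634761 − 7 = 41.634761
sin φ = h / L = 41.634761 / 254 = 0.16391638
φ = arcsin(0.16391638) = 9.434291°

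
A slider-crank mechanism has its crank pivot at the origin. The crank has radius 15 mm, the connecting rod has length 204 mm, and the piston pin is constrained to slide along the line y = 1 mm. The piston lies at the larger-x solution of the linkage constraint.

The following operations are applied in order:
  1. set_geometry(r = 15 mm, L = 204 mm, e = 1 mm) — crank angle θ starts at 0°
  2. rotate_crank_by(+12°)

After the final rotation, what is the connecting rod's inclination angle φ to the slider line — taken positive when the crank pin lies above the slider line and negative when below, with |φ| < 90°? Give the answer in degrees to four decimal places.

0.5951

set_geometry: r = 15 mm, L = 204 mm, e = 1 mm; θ ← 0°
rotate_crank_by(+12°): θ ← 0° +12° = 12°
crank pin P = (r cos θ, r sin θ) = (14.672214, 3.118675)
h = r sin θ − e = 3.118675 − 1 = 2.118675
sin φ = h / L = 2.118675 / 204 = 0.01038566
φ = arcsin(0.01038566) = 0.595065°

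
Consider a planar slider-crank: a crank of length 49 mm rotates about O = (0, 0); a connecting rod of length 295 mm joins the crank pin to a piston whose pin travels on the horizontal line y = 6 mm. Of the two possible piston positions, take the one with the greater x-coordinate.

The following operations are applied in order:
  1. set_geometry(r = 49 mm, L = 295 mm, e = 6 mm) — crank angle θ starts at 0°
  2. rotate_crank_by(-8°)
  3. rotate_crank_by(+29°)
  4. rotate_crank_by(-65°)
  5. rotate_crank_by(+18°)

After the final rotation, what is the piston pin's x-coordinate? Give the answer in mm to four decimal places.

set_geometry: r = 49 mm, L = 295 mm, e = 6 mm; θ ← 0°
rotate_crank_by(-8°): θ ← 0° -8° = -8°
rotate_crank_by(+29°): θ ← -8° +29° = 21°
rotate_crank_by(-65°): θ ← 21° -65° = -44°
rotate_crank_by(+18°): θ ← -44° +18° = -26°
crank pin P = (r cos θ, r sin θ) = (44.040908, -21.480186)
h = r sin θ − e = -21.480186 − 6 = -27.480186
x = r cos θ + √(L² − h²) = 44.040908 + √(87025.0 − 755.1606) = 44.040908 + 293.717278 = 337.758186

337.7582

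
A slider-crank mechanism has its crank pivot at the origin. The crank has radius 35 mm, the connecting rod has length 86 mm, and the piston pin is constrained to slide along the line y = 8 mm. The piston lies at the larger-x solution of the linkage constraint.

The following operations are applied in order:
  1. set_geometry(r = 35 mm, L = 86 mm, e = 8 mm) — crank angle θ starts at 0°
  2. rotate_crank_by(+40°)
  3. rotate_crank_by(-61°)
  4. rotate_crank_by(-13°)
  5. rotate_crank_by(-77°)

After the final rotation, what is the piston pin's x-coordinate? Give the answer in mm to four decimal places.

set_geometry: r = 35 mm, L = 86 mm, e = 8 mm; θ ← 0°
rotate_crank_by(+40°): θ ← 0° +40° = 40°
rotate_crank_by(-61°): θ ← 40° -61° = -21°
rotate_crank_by(-13°): θ ← -21° -13° = -34°
rotate_crank_by(-77°): θ ← -34° -77° = -111°
crank pin P = (r cos θ, r sin θ) = (-12.542878, -32.675315)
h = r sin θ − e = -32.675315 − 8 = -40.675315
x = r cos θ + √(L² − h²) = -12.542878 + √(7396.0 − 1654.4812) = -12.542878 + 75.772810 = 63.229932

63.2299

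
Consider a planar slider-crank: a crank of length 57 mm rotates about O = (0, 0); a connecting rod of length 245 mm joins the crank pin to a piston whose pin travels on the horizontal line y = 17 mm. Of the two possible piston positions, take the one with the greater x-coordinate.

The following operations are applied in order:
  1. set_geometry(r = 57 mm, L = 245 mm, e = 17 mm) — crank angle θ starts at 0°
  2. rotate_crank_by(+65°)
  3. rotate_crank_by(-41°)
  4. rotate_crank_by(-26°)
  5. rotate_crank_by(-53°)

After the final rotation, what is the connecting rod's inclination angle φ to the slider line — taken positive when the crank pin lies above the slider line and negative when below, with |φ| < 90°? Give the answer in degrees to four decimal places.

set_geometry: r = 57 mm, L = 245 mm, e = 17 mm; θ ← 0°
rotate_crank_by(+65°): θ ← 0° +65° = 65°
rotate_crank_by(-41°): θ ← 65° -41° = 24°
rotate_crank_by(-26°): θ ← 24° -26° = -2°
rotate_crank_by(-53°): θ ← -2° -53° = -55°
crank pin P = (r cos θ, r sin θ) = (32.693857, -46.691667)
h = r sin θ − e = -46.691667 − 17 = -63.691667
sin φ = h / L = -63.691667 / 245 = -0.25996599
φ = arcsin(-0.25996599) = -15.068044°

-15.0680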